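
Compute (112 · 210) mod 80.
Reduce the factors first: 112 ≡ 32, 210 ≡ 50 (mod 80), so 112 · 210 ≡ 32 · 50 (mod 80). 32 · 50 = 1600. Dividing by 80: 1600 = 20·80 + 0. So (112 · 210) mod 80 = 0.

Final answer: 0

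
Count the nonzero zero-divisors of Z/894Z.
In Z/894Z each nonzero element is either a unit (gcd with 894 is 1) or a zero-divisor (gcd > 1). The number of units is φ(894): factorise 894 = 2 · 3 · 149, so φ(894) = (2 − 1) · (3 − 1) · (149 − 1) = 1 · 2 · 148 = 296. The nonzero elements number 894 − 1 = 893. Hence the nonzero zero-divisors number 893 − 296 = 597.

Final answer: Z/894Z has 597 nonzero zero-divisors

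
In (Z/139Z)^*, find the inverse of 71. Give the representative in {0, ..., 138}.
71^(−1) ≡ 47 (mod 139)

Apply the extended Euclidean algorithm to (139, 71), tracking rows (r, s, t) with s·139 + t·71 = r. Each division r_prev = q·r_cur + r_new produces the new row as (previous row) − q·(current row):
  row A: (139, 1, 0)   [1·139 + 0·71 = 139]
  row B: (71, 0, 1)   [0·139 + 1·71 = 71]
  139 = 1·71 + 68   → row C = row A − 1·row B = (68, 1, −1)   [check: 1·139 − 1·71 = 68]
  71 = 1·68 + 3   → row D = row B − 1·row C = (3, −1, 2)   [check: −1·139 + 2·71 = 3]
  68 = 22·3 + 2   → row E = row C − 22·row D = (2, 23, −45)   [check: 23·139 − 45·71 = 2]
  3 = 1·2 + 1   → row F = row D − 1·row E = (1, −24, 47)   [check: −24·139 + 47·71 = 1]
  2 = 2·1 + 0   → remainder 0, stop. gcd = 1 (last nonzero row F).
The gcd is 1, so 71 is invertible mod 139. The last nonzero row gives −24·139 + 47·71 = 1, so t = 47. So 71^(−1) ≡ 47 (mod 139). Verify: 71 · 47 = 3337 ≡ 1 (mod 139). ✓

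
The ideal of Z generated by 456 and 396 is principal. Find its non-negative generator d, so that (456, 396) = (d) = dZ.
(456, 396) = (12); d = 12

In the PID Z, (a, b) is generated by gcd(a, b). Compute gcd(456, 396) with the extended Euclidean algorithm, tracking rows (r, s, t) with s·456 + t·396 = r:
  row A: (456, 1, 0)   [1·456 + 0·396 = 456]
  row B: (396, 0, 1)   [0·456 + 1·396 = 396]
  456 = 1·396 + 60   → row C = row A − 1·row B = (60, 1, −1)   [check: 1·456 − 1·396 = 60]
  396 = 6·60 + 36   → row D = row B − 6·row C = (36, −6, 7)   [check: −6·456 + 7·396 = 36]
  60 = 1·36 + 24   → row E = row C − 1·row D = (24, 7, −8)   [check: 7·456 − 8·396 = 24]
  36 = 1·24 + 12   → row F = row D − 1·row E = (12, −13, 15)   [check: −13·456 + 15·396 = 12]
  24 = 2·12 + 0   → remainder 0, stop. gcd = 12 (last nonzero row F).
So gcd(456, 396) = 12, with Bézout identity −13·456 + 15·396 = 12. Containment (⊇): the Bézout identity exhibits 12 as an element of (456, 396), giving (12) ⊆ (456, 396). Containment (⊆): since 12 | 456 and 12 | 396 (456 = 12·38, 396 = 12·33), every Z-linear combination of 456 and 396 is divisible by 12, so (456, 396) ⊆ (12). Therefore (456, 396) = (12), d = 12.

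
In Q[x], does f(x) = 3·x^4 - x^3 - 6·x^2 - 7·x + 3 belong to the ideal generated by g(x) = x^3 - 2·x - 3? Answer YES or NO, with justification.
YES

In Q[x] the ideal (g) consists of all multiples of g, so f ∈ (g) iff g | f, i.e. iff the remainder of f on division by g is 0. Divide f by g (g is monic, so eliminate the leading term of the running remainder at each step):
  leading term 3·x^4: subtract (3·x)·g(x) = 3·x^4 - 6·x^2 - 9·x, leaving -x^3 + 2·x + 3
  leading term -x^3: subtract (-1)·g(x) = -x^3 + 2·x + 3, leaving 0
The remainder is 0, so f(x) = g(x) · h(x) with h(x) = 3·x - 1. Hence g | f, i.e. f ∈ (g).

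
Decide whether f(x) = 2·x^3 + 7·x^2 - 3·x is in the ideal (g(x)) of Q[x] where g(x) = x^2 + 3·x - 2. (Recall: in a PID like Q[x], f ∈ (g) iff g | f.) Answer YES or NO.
In Q[x] the ideal (g) consists of all multiples of g, so f ∈ (g) iff g | f, i.e. iff the remainder of f on division by g is 0. Divide f by g (g is monic, so eliminate the leading term of the running remainder at each step):
  leading term 2·x^3: subtract (2·x)·g(x) = 2·x^3 + 6·x^2 - 4·x, leaving x^2 + x
  leading term x^2: subtract (1)·g(x) = x^2 + 3·x - 2, leaving 2 - 2·x
The remainder r(x) = 2 - 2·x ≠ 0 (and deg r < deg g), so g ∤ f, i.e. f ∉ (g).

Final answer: NO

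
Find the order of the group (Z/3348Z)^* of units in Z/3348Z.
(Z/3348Z)^* consists of the classes a with gcd(a, 3348) = 1, so its order is φ(3348). φ is multiplicative, with φ(p^e) = p^e − p^(e−1). Factorise 3348 = 2^2 · 3^3 · 31. Then
  φ(3348) = (2^2 − 2^1) · (3^3 − 3^2) · (31 − 1) = 2 · 18 · 30 = 1080.
Thus |(Z/3348Z)^*| = 1080.

Final answer: |(Z/3348Z)^*| = 1080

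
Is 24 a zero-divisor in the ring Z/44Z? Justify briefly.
gcd(24, 44) = 4 > 1, so 24 is not a unit in Z/44Z. In Z/nZ every nonzero non-unit is a zero-divisor: explicitly, take b = 44/gcd = 11 ≠ 0 (mod 44); then 24·11 = 264 = 6·44, i.e. 24·11 ≡ 0 (mod 44). So 24 is a zero-divisor.

Final answer: YES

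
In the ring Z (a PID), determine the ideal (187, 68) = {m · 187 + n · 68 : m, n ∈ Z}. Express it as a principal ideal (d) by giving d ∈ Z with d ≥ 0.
In the PID Z, (a, b) is generated by gcd(a, b). Compute gcd(187, 68) with the extended Euclidean algorithm, tracking rows (r, s, t) with s·187 + t·68 = r:
  row A: (187, 1, 0)   [1·187 + 0·68 = 187]
  row B: (68, 0, 1)   [0·187 + 1·68 = 68]
  187 = 2·68 + 51   → row C = row A − 2·row B = (51, 1, −2)   [check: 1·187 − 2·68 = 51]
  68 = 1·51 + 17   → row D = row B − 1·row C = (17, −1, 3)   [check: −1·187 + 3·68 = 17]
  51 = 3·17 + 0   → remainder 0, stop. gcd = 17 (last nonzero row D).
So gcd(187, 68) = 17, with Bézout identity −1·187 + 3·68 = 17. Containment (⊇): the Bézout identity exhibits 17 as an element of (187, 68), giving (17) ⊆ (187, 68). Containment (⊆): since 17 | 187 and 17 | 68 (187 = 17·11, 68 = 17·4), every Z-linear combination of 187 and 68 is divisible by 17, so (187, 68) ⊆ (17). Therefore (187, 68) = (17), d = 17.

Final answer: (187, 68) = (17); d = 17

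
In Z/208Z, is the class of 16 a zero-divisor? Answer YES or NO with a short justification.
gcd(16, 208) = 16 > 1, so 16 is not a unit in Z/208Z. In Z/nZ every nonzero non-unit is a zero-divisor: explicitly, take b = 208/gcd = 13 ≠ 0 (mod 208); then 16·13 = 208 = 1·208, i.e. 16·13 ≡ 0 (mod 208). So 16 is a zero-divisor.

Final answer: YES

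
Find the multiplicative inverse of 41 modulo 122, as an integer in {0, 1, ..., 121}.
41^(−1) ≡ 3 (mod 122)

Apply the extended Euclidean algorithm to (122, 41), tracking rows (r, s, t) with s·122 + t·41 = r. Each division r_prev = q·r_cur + r_new produces the new row as (previous row) − q·(current row):
  row A: (122, 1, 0)   [1·122 + 0·41 = 122]
  row B: (41, 0, 1)   [0·122 + 1·41 = 41]
  122 = 2·41 + 40   → row C = row A − 2·row B = (40, 1, −2)   [check: 1·122 − 2·41 = 40]
  41 = 1·40 + 1   → row D = row B − 1·row C = (1, −1, 3)   [check: −1·122 + 3·41 = 1]
  40 = 40·1 + 0   → remainder 0, stop. gcd = 1 (last nonzero row D).
The gcd is 1, so 41 is invertible mod 122. The last nonzero row gives −1·122 + 3·41 = 1, so t = 3. So 41^(−1) ≡ 3 (mod 122). Verify: 41 · 3 = 123 ≡ 1 (mod 122). ✓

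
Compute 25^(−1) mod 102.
25^(−1) ≡ 49 (mod 102)

Apply the extended Euclidean algorithm to (102, 25), tracking rows (r, s, t) with s·102 + t·25 = r. Each division r_prev = q·r_cur + r_new produces the new row as (previous row) − q·(current row):
  row A: (102, 1, 0)   [1·102 + 0·25 = 102]
  row B: (25, 0, 1)   [0·102 + 1·25 = 25]
  102 = 4·25 + 2   → row C = row A − 4·row B = (2, 1, −4)   [check: 1·102 − 4·25 = 2]
  25 = 12·2 + 1   → row D = row B − 12·row C = (1, −12, 49)   [check: −12·102 + 49·25 = 1]
  2 = 2·1 + 0   → remainder 0, stop. gcd = 1 (last nonzero row D).
The gcd is 1, so 25 is invertible mod 102. The last nonzero row gives −12·102 + 49·25 = 1, so t = 49. So 25^(−1) ≡ 49 (mod 102). Verify: 25 · 49 = 1225 ≡ 1 (mod 102). ✓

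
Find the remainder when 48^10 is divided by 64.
Use repeated squaring. Binary(10) = 1010. Walk through the bits of the exponent 10 left-to-right: at each bit after the leading one, square the running value, then multiply by 48 if the bit is 1 (always reducing mod 64):
  bit 1 = 1 (leading): start with 48.
  bit 2 = 0: square 48^2 = 2304 ≡ 0 (mod 64).
  bit 3 = 1: square 0^2 = 0; bit is 1, so multiply 0·48 = 0 (mod 64).
  bit 4 = 0: square 0^2 = 0 (mod 64).
Final value: 48^10 ≡ 0 (mod 64).

Final answer: 0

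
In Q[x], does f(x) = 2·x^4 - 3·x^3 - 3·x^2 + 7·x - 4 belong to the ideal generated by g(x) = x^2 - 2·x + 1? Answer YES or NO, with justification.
In Q[x] the ideal (g) consists of all multiples of g, so f ∈ (g) iff g | f, i.e. iff the remainder of f on division by g is 0. Divide f by g (g is monic, so eliminate the leading term of the running remainder at each step):
  leading term 2·x^4: subtract (2·x^2)·g(x) = 2·x^4 - 4·x^3 + 2·x^2, leaving x^3 - 5·x^2 + 7·x - 4
  leading term x^3: subtract (x)·g(x) = x^3 - 2·x^2 + x, leaving -3·x^2 + 6·x - 4
  leading term -3·x^2: subtract (-3)·g(x) = -3·x^2 + 6·x - 3, leaving -1
The remainder r(x) = -1 ≠ 0 (and deg r < deg g), so g ∤ f, i.e. f ∉ (g).

Final answer: NO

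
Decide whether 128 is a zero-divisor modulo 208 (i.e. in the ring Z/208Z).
gcd(128, 208) = 16 > 1, so 128 is not a unit in Z/208Z. In Z/nZ every nonzero non-unit is a zero-divisor: explicitly, take b = 208/gcd = 13 ≠ 0 (mod 208); then 128·13 = 1664 = 8·208, i.e. 128·13 ≡ 0 (mod 208). So 128 is a zero-divisor.

Final answer: YES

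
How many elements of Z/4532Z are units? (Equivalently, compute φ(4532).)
Z/4532Z has φ(4532) = 2040 units

An element a ∈ Z/4532Z is a unit iff gcd(a, 4532) = 1, so the number of units is φ(4532). φ is multiplicative, with φ(p^e) = p^e − p^(e−1). Factorise 4532 = 2^2 · 11 · 103. Then
  φ(4532) = (2^2 − 2^1) · (11 − 1) · (103 − 1) = 2 · 10 · 102 = 2040.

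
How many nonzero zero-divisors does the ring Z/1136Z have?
Z/1136Z has 575 nonzero zero-divisors

In Z/1136Z each nonzero element is either a unit (gcd with 1136 is 1) or a zero-divisor (gcd > 1). The number of units is φ(1136): factorise 1136 = 2^4 · 71, so φ(1136) = (2^4 − 2^3) · (71 − 1) = 8 · 70 = 560. The nonzero elements number 1136 − 1 = 1135. Hence the nonzero zero-divisors number 1135 − 560 = 575.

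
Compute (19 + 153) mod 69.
Reduce the summands first: 153 ≡ 15 (mod 69), so 19 + 153 ≡ 19 + 15 (mod 69). 19 + 15 = 34; 34 = 0·69 + 34, so (19 + 153) mod 69 = 34.

Final answer: 34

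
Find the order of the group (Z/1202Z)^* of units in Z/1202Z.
|(Z/1202Z)^*| = 600

(Z/1202Z)^* consists of the classes a with gcd(a, 1202) = 1, so its order is φ(1202). φ is multiplicative, with φ(p^e) = p^e − p^(e−1). Factorise 1202 = 2 · 601. Then
  φ(1202) = (2 − 1) · (601 − 1) = 1 · 600 = 600.
Thus |(Z/1202Z)^*| = 600.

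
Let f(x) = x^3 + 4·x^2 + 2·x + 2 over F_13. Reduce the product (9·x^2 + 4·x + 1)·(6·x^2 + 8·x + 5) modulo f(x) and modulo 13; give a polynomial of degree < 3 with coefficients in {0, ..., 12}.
a · b ≡ 4·x + 11 (mod f(x))

Multiply as integer polynomials: a · b = 54·x^4 + 96·x^3 + 83·x^2 + 28·x + 5. Reducing coefficients mod 13: a · b ≡ 2·x^4 + 5·x^3 + 5·x^2 + 2·x + 5. Now divide by f(x) = x^3 + 4·x^2 + 2·x + 2 in F_13[x], eliminating the leading term at each step:
  leading term 2·x^4: subtract (2·x)·f(x) = 2·x^4 + 8·x^3 + 4·x^2 + 4·x, leaving 10·x^3 + x^2 + 11·x + 5 (coefficients mod 13)
  leading term 10·x^3: subtract (10)·f(x) = 10·x^3 + x^2 + 7·x + 7, leaving 4·x + 11 (coefficients mod 13)
The degree is now < 3, so this is the remainder. Hence a · b ≡ 4·x + 11 in F_13[x]/(f).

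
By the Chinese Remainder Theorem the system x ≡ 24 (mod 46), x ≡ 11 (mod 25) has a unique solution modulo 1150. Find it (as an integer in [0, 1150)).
x ≡ 1036 (mod 1150); the representative in [0, 1150) is 1036

The moduli 46, 25 are pairwise coprime, so by the CRT there is a unique solution mod 46·25 = 1150.
Solve by successive substitution. Start with x ≡ 24 (mod 46).
  Combine with x ≡ 11 (mod 25): write x = 24 + 46·t and require 24 + 46·t ≡ 11 (mod 25), i.e. 46·t ≡ 11 − 24 ≡ 12 (mod 25). Since 46^(−1) ≡ 6 (mod 25) (46 ≡ 21 (mod 25)), t ≡ 6·12 ≡ 22 (mod 25). So x ≡ 24 + 46·22 = 1036 (mod 1150).
Unique solution in [0, 1150): x = 1036.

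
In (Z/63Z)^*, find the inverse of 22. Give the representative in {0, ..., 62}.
Apply the extended Euclidean algorithm to (63, 22), tracking rows (r, s, t) with s·63 + t·22 = r. Each division r_prev = q·r_cur + r_new produces the new row as (previous row) − q·(current row):
  row A: (63, 1, 0)   [1·63 + 0·22 = 63]
  row B: (22, 0, 1)   [0·63 + 1·22 = 22]
  63 = 2·22 + 19   → row C = row A − 2·row B = (19, 1, −2)   [check: 1·63 − 2·22 = 19]
  22 = 1·19 + 3   → row D = row B − 1·row C = (3, −1, 3)   [check: −1·63 + 3·22 = 3]
  19 = 6·3 + 1   → row E = row C − 6·row D = (1, 7, −20)   [check: 7·63 − 20·22 = 1]
  3 = 3·1 + 0   → remainder 0, stop. gcd = 1 (last nonzero row E).
The gcd is 1, so 22 is invertible mod 63. The last nonzero row gives 7·63 − 20·22 = 1, so t = −20. So 22^(−1) ≡ −20 ≡ 43 (mod 63). Verify: 22 · 43 = 946 ≡ 1 (mod 63). ✓

Final answer: 22^(−1) ≡ 43 (mod 63)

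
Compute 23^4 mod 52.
29

Use repeated squaring. Binary(4) = 100. Walk through the bits of the exponent 4 left-to-right: at each bit after the leading one, square the running value, then multiply by 23 if the bit is 1 (always reducing mod 52):
  bit 1 = 1 (leading): start with 23.
  bit 2 = 0: square 23^2 = 529 ≡ 9 (mod 52).
  bit 3 = 0: square 9^2 = 81 ≡ 29 (mod 52).
Final value: 23^4 ≡ 29 (mod 52).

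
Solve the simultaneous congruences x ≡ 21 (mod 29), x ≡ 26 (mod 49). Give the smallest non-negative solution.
The moduli 29, 49 are pairwise coprime, so by the CRT there is a unique solution mod 29·49 = 1421.
Solve by successive substitution. Start with x ≡ 21 (mod 29).
  Combine with x ≡ 26 (mod 49): write x = 21 + 29·t and require 21 + 29·t ≡ 26 (mod 49), i.e. 29·t ≡ 26 − 21 ≡ 5 (mod 49). Since 29^(−1) ≡ 22 (mod 49), t ≡ 22·5 ≡ 12 (mod 49). So x ≡ 21 + 29·12 = 369 (mod 1421).
Unique solution in [0, 1421): x = 369.

Final answer: x ≡ 369 (mod 1421); the representative in [0, 1421) is 369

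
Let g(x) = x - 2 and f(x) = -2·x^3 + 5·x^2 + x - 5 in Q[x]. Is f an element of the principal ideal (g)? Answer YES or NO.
In Q[x] the ideal (g) consists of all multiples of g, so f ∈ (g) iff g | f, i.e. iff the remainder of f on division by g is 0. Divide f by g (g is monic, so eliminate the leading term of the running remainder at each step):
  leading term -2·x^3: subtract (-2·x^2)·g(x) = -2·x^3 + 4·x^2, leaving x^2 + x - 5
  leading term x^2: subtract (x)·g(x) = x^2 - 2·x, leaving 3·x - 5
  leading term 3·x: subtract (3)·g(x) = 3·x - 6, leaving 1
The remainder r(x) = 1 ≠ 0 (and deg r < deg g), so g ∤ f, i.e. f ∉ (g).

Final answer: NO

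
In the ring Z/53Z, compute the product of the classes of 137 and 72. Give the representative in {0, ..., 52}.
6

Reduce the factors first: 137 ≡ 31, 72 ≡ 19 (mod 53), so 137 · 72 ≡ 31 · 19 (mod 53). 31 · 19 = 589. Dividing by 53: 589 = 11·53 + 6. So (137 · 72) mod 53 = 6.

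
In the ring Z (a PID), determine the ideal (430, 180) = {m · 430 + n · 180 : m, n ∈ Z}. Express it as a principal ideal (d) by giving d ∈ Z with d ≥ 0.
(430, 180) = (10); d = 10

In the PID Z, (a, b) is generated by gcd(a, b). Compute gcd(430, 180) with the extended Euclidean algorithm, tracking rows (r, s, t) with s·430 + t·180 = r:
  row A: (430, 1, 0)   [1·430 + 0·180 = 430]
  row B: (180, 0, 1)   [0·430 + 1·180 = 180]
  430 = 2·180 + 70   → row C = row A − 2·row B = (70, 1, −2)   [check: 1·430 − 2·180 = 70]
  180 = 2·70 + 40   → row D = row B − 2·row C = (40, −2, 5)   [check: −2·430 + 5·180 = 40]
  70 = 1·40 + 30   → row E = row C − 1·row D = (30, 3, −7)   [check: 3·430 − 7·180 = 30]
  40 = 1·30 + 10   → row F = row D − 1·row E = (10, −5, 12)   [check: −5·430 + 12·180 = 10]
  30 = 3·10 + 0   → remainder 0, stop. gcd = 10 (last nonzero row F).
So gcd(430, 180) = 10, with Bézout identity −5·430 + 12·180 = 10. Containment (⊇): the Bézout identity exhibits 10 as an element of (430, 180), giving (10) ⊆ (430, 180). Containment (⊆): since 10 | 430 and 10 | 180 (430 = 10·43, 180 = 10·18), every Z-linear combination of 430 and 180 is divisible by 10, so (430, 180) ⊆ (10). Therefore (430, 180) = (10), d = 10.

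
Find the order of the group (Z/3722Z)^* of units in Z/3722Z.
(Z/3722Z)^* consists of the classes a with gcd(a, 3722) = 1, so its order is φ(3722). φ is multiplicative, with φ(p^e) = p^e − p^(e−1). Factorise 3722 = 2 · 1861. Then
  φ(3722) = (2 − 1) · (1861 − 1) = 1 · 1860 = 1860.
Thus |(Z/3722Z)^*| = 1860.

Final answer: |(Z/3722Z)^*| = 1860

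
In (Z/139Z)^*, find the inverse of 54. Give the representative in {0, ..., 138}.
Apply the extended Euclidean algorithm to (139, 54), tracking rows (r, s, t) with s·139 + t·54 = r. Each division r_prev = q·r_cur + r_new produces the new row as (previous row) − q·(current row):
  row A: (139, 1, 0)   [1·139 + 0·54 = 139]
  row B: (54, 0, 1)   [0·139 + 1·54 = 54]
  139 = 2·54 + 31   → row C = row A − 2·row B = (31, 1, −2)   [check: 1·139 − 2·54 = 31]
  54 = 1·31 + 23   → row D = row B − 1·row C = (23, −1, 3)   [check: −1·139 + 3·54 = 23]
  31 = 1·23 + 8   → row E = row C − 1·row D = (8, 2, −5)   [check: 2·139 − 5·54 = 8]
  23 = 2·8 + 7   → row F = row D − 2·row E = (7, −5, 13)   [check: −5·139 + 13·54 = 7]
  8 = 1·7 + 1   → row G = row E − 1·row F = (1, 7, −18)   [check: 7·139 − 18·54 = 1]
  7 = 7·1 + 0   → remainder 0, stop. gcd = 1 (last nonzero row G).
The gcd is 1, so 54 is invertible mod 139. The last nonzero row gives 7·139 − 18·54 = 1, so t = −18. So 54^(−1) ≡ −18 ≡ 121 (mod 139). Verify: 54 · 121 = 6534 ≡ 1 (mod 139). ✓

Final answer: 54^(−1) ≡ 121 (mod 139)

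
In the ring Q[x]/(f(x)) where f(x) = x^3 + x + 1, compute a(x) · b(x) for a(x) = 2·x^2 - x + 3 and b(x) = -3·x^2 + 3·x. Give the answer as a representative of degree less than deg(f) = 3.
First multiply in Q[x] without reducing: a · b = -6·x^4 + 9·x^3 - 12·x^2 + 9·x. Now divide by f(x) = x^3 + x + 1, eliminating the leading term at each step:
  leading term -6·x^4: subtract (-6·x)·f(x) = -6·x^4 - 6·x^2 - 6·x, leaving 9·x^3 - 6·x^2 + 15·x
  leading term 9·x^3: subtract (9)·f(x) = 9·x^3 + 9·x + 9, leaving -6·x^2 + 6·x - 9
The degree is now < 3, so this is the remainder. Hence a · b ≡ -6·x^2 + 6·x - 9 in Q[x]/(f).

Final answer: a · b ≡ -6·x^2 + 6·x - 9 (mod f(x))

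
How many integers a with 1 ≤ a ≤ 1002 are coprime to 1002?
332

The number of a ∈ {1, ..., 1002} with gcd(a, 1002) = 1 is by definition Euler's totient φ(1002). φ is multiplicative, with φ(p^e) = p^e − p^(e−1). Factorise 1002 = 2 · 3 · 167. Then
  φ(1002) = (2 − 1) · (3 − 1) · (167 − 1) = 1 · 2 · 166 = 332.
So there are 332 such integers.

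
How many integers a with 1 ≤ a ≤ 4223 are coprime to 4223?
The number of a ∈ {1, ..., 4223} with gcd(a, 4223) = 1 is by definition Euler's totient φ(4223). φ is multiplicative, with φ(p^e) = p^e − p^(e−1). Factorise 4223 = 41 · 103. Then
  φ(4223) = (41 − 1) · (103 − 1) = 40 · 102 = 4080.
So there are 4080 such integers.

Final answer: 4080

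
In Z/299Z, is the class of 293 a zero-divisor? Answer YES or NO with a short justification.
gcd(293, 299) = 1, so 293 is a unit in Z/299Z (it has a multiplicative inverse). A unit cannot be a zero-divisor: if 293·b ≡ 0 then multiplying both sides by 293^(−1) gives b ≡ 0. So 293 is not a zero-divisor.

Final answer: NO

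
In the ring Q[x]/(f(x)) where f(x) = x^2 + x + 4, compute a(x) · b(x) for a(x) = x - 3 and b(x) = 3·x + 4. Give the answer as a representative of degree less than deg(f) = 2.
a · b ≡ -8·x - 24 (mod f(x))

First multiply in Q[x] without reducing: a · b = 3·x^2 - 5·x - 12. Now divide by f(x) = x^2 + x + 4, eliminating the leading term at each step:
  leading term 3·x^2: subtract (3)·f(x) = 3·x^2 + 3·x + 12, leaving -8·x - 24
The degree is now < 2, so this is the remainder. Hence a · b ≡ -8·x - 24 in Q[x]/(f).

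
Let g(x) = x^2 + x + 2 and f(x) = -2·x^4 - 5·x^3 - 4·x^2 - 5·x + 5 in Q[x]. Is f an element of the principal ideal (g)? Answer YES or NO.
NO

In Q[x] the ideal (g) consists of all multiples of g, so f ∈ (g) iff g | f, i.e. iff the remainder of f on division by g is 0. Divide f by g (g is monic, so eliminate the leading term of the running remainder at each step):
  leading term -2·x^4: subtract (-2·x^2)·g(x) = -2·x^4 - 2·x^3 - 4·x^2, leaving -3·x^3 - 5·x + 5
  leading term -3·x^3: subtract (-3·x)·g(x) = -3·x^3 - 3·x^2 - 6·x, leaving 3·x^2 + x + 5
  leading term 3·x^2: subtract (3)·g(x) = 3·x^2 + 3·x + 6, leaving -2·x - 1
The remainder r(x) = -2·x - 1 ≠ 0 (and deg r < deg g), so g ∤ f, i.e. f ∉ (g).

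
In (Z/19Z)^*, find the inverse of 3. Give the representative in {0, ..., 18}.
Apply the extended Euclidean algorithm to (19, 3), tracking rows (r, s, t) with s·19 + t·3 = r. Each division r_prev = q·r_cur + r_new produces the new row as (previous row) − q·(current row):
  row A: (19, 1, 0)   [1·19 + 0·3 = 19]
  row B: (3, 0, 1)   [0·19 + 1·3 = 3]
  19 = 6·3 + 1   → row C = row A − 6·row B = (1, 1, −6)   [check: 1·19 − 6·3 = 1]
  3 = 3·1 + 0   → remainder 0, stop. gcd = 1 (last nonzero row C).
The gcd is 1, so 3 is invertible mod 19. The last nonzero row gives 1·19 − 6·3 = 1, so t = −6. So 3^(−1) ≡ −6 ≡ 13 (mod 19). Verify: 3 · 13 = 39 ≡ 1 (mod 19). ✓

Final answer: 3^(−1) ≡ 13 (mod 19)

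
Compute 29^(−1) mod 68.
29^(−1) ≡ 61 (mod 68)

Apply the extended Euclidean algorithm to (68, 29), tracking rows (r, s, t) with s·68 + t·29 = r. Each division r_prev = q·r_cur + r_new produces the new row as (previous row) − q·(current row):
  row A: (68, 1, 0)   [1·68 + 0·29 = 68]
  row B: (29, 0, 1)   [0·68 + 1·29 = 29]
  68 = 2·29 + 10   → row C = row A − 2·row B = (10, 1, −2)   [check: 1·68 − 2·29 = 10]
  29 = 2·10 + 9   → row D = row B − 2·row C = (9, −2, 5)   [check: −2·68 + 5·29 = 9]
  10 = 1·9 + 1   → row E = row C − 1·row D = (1, 3, −7)   [check: 3·68 − 7·29 = 1]
  9 = 9·1 + 0   → remainder 0, stop. gcd = 1 (last nonzero row E).
The gcd is 1, so 29 is invertible mod 68. The last nonzero row gives 3·68 − 7·29 = 1, so t = −7. So 29^(−1) ≡ −7 ≡ 61 (mod 68). Verify: 29 · 61 = 1769 ≡ 1 (mod 68). ✓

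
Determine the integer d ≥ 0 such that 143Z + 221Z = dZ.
In the PID Z, (a, b) is generated by gcd(a, b). Compute gcd(221, 143) with the extended Euclidean algorithm, tracking rows (r, s, t) with s·221 + t·143 = r:
  row A: (221, 1, 0)   [1·221 + 0·143 = 221]
  row B: (143, 0, 1)   [0·221 + 1·143 = 143]
  221 = 1·143 + 78   → row C = row A − 1·row B = (78, 1, −1)   [check: 1·221 − 1·143 = 78]
  143 = 1·78 + 65   → row D = row B − 1·row C = (65, −1, 2)   [check: −1·221 + 2·143 = 65]
  78 = 1·65 + 13   → row E = row C − 1·row D = (13, 2, −3)   [check: 2·221 − 3·143 = 13]
  65 = 5·13 + 0   → remainder 0, stop. gcd = 13 (last nonzero row E).
So gcd(143, 221) = 13, with Bézout identity 2·221 − 3·143 = 13. Containment (⊇): the Bézout identity exhibits 13 as an element of (143, 221), giving (13) ⊆ (143, 221). Containment (⊆): since 13 | 143 and 13 | 221 (143 = 13·11, 221 = 13·17), every Z-linear combination of 143 and 221 is divisible by 13, so (143, 221) ⊆ (13). Therefore (143, 221) = (13), d = 13.

Final answer: (143, 221) = (13); d = 13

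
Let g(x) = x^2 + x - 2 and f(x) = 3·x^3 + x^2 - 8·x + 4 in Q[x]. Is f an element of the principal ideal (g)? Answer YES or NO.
YES

In Q[x] the ideal (g) consists of all multiples of g, so f ∈ (g) iff g | f, i.e. iff the remainder of f on division by g is 0. Divide f by g (g is monic, so eliminate the leading term of the running remainder at each step):
  leading term 3·x^3: subtract (3·x)·g(x) = 3·x^3 + 3·x^2 - 6·x, leaving -2·x^2 - 2·x + 4
  leading term -2·x^2: subtract (-2)·g(x) = -2·x^2 - 2·x + 4, leaving 0
The remainder is 0, so f(x) = g(x) · h(x) with h(x) = 3·x - 2. Hence g | f, i.e. f ∈ (g).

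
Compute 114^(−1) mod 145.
114^(−1) ≡ 14 (mod 145)

Apply the extended Euclidean algorithm to (145, 114), tracking rows (r, s, t) with s·145 + t·114 = r. Each division r_prev = q·r_cur + r_new produces the new row as (previous row) − q·(current row):
  row A: (145, 1, 0)   [1·145 + 0·114 = 145]
  row B: (114, 0, 1)   [0·145 + 1·114 = 114]
  145 = 1·114 + 31   → row C = row A − 1·row B = (31, 1, −1)   [check: 1·145 − 1·114 = 31]
  114 = 3·31 + 21   → row D = row B − 3·row C = (21, −3, 4)   [check: −3·145 + 4·114 = 21]
  31 = 1·21 + 10   → row E = row C − 1·row D = (10, 4, −5)   [check: 4·145 − 5·114 = 10]
  21 = 2·10 + 1   → row F = row D − 2·row E = (1, −11, 14)   [check: −11·145 + 14·114 = 1]
  10 = 10·1 + 0   → remainder 0, stop. gcd = 1 (last nonzero row F).
The gcd is 1, so 114 is invertible mod 145. The last nonzero row gives −11·145 + 14·114 = 1, so t = 14. So 114^(−1) ≡ 14 (mod 145). Verify: 114 · 14 = 1596 ≡ 1 (mod 145). ✓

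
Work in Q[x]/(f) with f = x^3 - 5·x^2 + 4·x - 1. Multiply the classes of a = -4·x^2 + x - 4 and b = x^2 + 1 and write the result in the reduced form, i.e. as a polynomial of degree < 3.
First multiply in Q[x] without reducing: a · b = -4·x^4 + x^3 - 8·x^2 + x - 4. Now divide by f(x) = x^3 - 5·x^2 + 4·x - 1, eliminating the leading term at each step:
  leading term -4·x^4: subtract (-4·x)·f(x) = -4·x^4 + 20·x^3 - 16·x^2 + 4·x, leaving -19·x^3 + 8·x^2 - 3·x - 4
  leading term -19·x^3: subtract (-19)·f(x) = -19·x^3 + 95·x^2 - 76·x + 19, leaving -87·x^2 + 73·x - 23
The degree is now < 3, so this is the remainder. Hence a · b ≡ -87·x^2 + 73·x - 23 in Q[x]/(f).

Final answer: a · b ≡ -87·x^2 + 73·x - 23 (mod f(x))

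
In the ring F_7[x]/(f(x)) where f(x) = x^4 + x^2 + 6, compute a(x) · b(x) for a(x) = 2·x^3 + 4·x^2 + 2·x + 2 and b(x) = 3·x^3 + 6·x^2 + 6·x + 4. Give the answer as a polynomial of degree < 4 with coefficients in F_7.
Multiply as integer polynomials: a · b = 6·x^6 + 24·x^5 + 42·x^4 + 50·x^3 + 40·x^2 + 20·x + 8. Reducing coefficients mod 7: a · b ≡ 6·x^6 + 3·x^5 + x^3 + 5·x^2 + 6·x + 1. Now divide by f(x) = x^4 + x^2 + 6 in F_7[x], eliminating the leading term at each step:
  leading term 6·x^6: subtract (6·x^2)·f(x) = 6·x^6 + 6·x^4 + x^2, leaving 3·x^5 + x^4 + x^3 + 4·x^2 + 6·x + 1 (coefficients mod 7)
  leading term 3·x^5: subtract (3·x)·f(x) = 3·x^5 + 3·x^3 + 4·x, leaving x^4 + 5·x^3 + 4·x^2 + 2·x + 1 (coefficients mod 7)
  leading term x^4: subtract (1)·f(x) = x^4 + x^2 + 6, leaving 5·x^3 + 3·x^2 + 2·x + 2 (coefficients mod 7)
The degree is now < 4, so this is the remainder. Hence a · b ≡ 5·x^3 + 3·x^2 + 2·x + 2 in F_7[x]/(f).

Final answer: a · b ≡ 5·x^3 + 3·x^2 + 2·x + 2 (mod f(x))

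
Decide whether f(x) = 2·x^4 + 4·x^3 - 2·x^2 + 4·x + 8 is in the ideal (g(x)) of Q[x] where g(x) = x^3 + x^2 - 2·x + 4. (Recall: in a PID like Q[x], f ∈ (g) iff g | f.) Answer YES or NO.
YES

In Q[x] the ideal (g) consists of all multiples of g, so f ∈ (g) iff g | f, i.e. iff the remainder of f on division by g is 0. Divide f by g (g is monic, so eliminate the leading term of the running remainder at each step):
  leading term 2·x^4: subtract (2·x)·g(x) = 2·x^4 + 2·x^3 - 4·x^2 + 8·x, leaving 2·x^3 + 2·x^2 - 4·x + 8
  leading term 2·x^3: subtract (2)·g(x) = 2·x^3 + 2·x^2 - 4·x + 8, leaving 0
The remainder is 0, so f(x) = g(x) · h(x) with h(x) = 2·x + 2. Hence g | f, i.e. f ∈ (g).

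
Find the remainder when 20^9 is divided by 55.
Use repeated squaring. Binary(9) = 1001. Walk through the bits of the exponent 9 left-to-right: at each bit after the leading one, square the running value, then multiply by 20 if the bit is 1 (always reducing mod 55):
  bit 1 = 1 (leading): start with 20.
  bit 2 = 0: square 20^2 = 400 ≡ 15 (mod 55).
  bit 3 = 0: square 15^2 = 225 ≡ 5 (mod 55).
  bit 4 = 1: square 5^2 = 25; bit is 1, so multiply 25·20 = 500 ≡ 5 (mod 55).
Final value: 20^9 ≡ 5 (mod 55).

Final answer: 5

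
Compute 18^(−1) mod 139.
18^(−1) ≡ 85 (mod 139)

Apply the extended Euclidean algorithm to (139, 18), tracking rows (r, s, t) with s·139 + t·18 = r. Each division r_prev = q·r_cur + r_new produces the new row as (previous row) − q·(current row):
  row A: (139, 1, 0)   [1·139 + 0·18 = 139]
  row B: (18, 0, 1)   [0·139 + 1·18 = 18]
  139 = 7·18 + 13   → row C = row A − 7·row B = (13, 1, −7)   [check: 1·139 − 7·18 = 13]
  18 = 1·13 + 5   → row D = row B − 1·row C = (5, −1, 8)   [check: −1·139 + 8·18 = 5]
  13 = 2·5 + 3   → row E = row C − 2·row D = (3, 3, −23)   [check: 3·139 − 23·18 = 3]
  5 = 1·3 + 2   → row F = row D − 1·row E = (2, −4, 31)   [check: −4·139 + 31·18 = 2]
  3 = 1·2 + 1   → row G = row E − 1·row F = (1, 7, −54)   [check: 7·139 − 54·18 = 1]
  2 = 2·1 + 0   → remainder 0, stop. gcd = 1 (last nonzero row G).
The gcd is 1, so 18 is invertible mod 139. The last nonzero row gives 7·139 − 54·18 = 1, so t = −54. So 18^(−1) ≡ −54 ≡ 85 (mod 139). Verify: 18 · 85 = 1530 ≡ 1 (mod 139). ✓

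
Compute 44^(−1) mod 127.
Apply the extended Euclidean algorithm to (127, 44), tracking rows (r, s, t) with s·127 + t·44 = r. Each division r_prev = q·r_cur + r_new produces the new row as (previous row) − q·(current row):
  row A: (127, 1, 0)   [1·127 + 0·44 = 127]
  row B: (44, 0, 1)   [0·127 + 1·44 = 44]
  127 = 2·44 + 39   → row C = row A − 2·row B = (39, 1, −2)   [check: 1·127 − 2·44 = 39]
  44 = 1·39 + 5   → row D = row B − 1·row C = (5, −1, 3)   [check: −1·127 + 3·44 = 5]
  39 = 7·5 + 4   → row E = row C − 7·row D = (4, 8, −23)   [check: 8·127 − 23·44 = 4]
  5 = 1·4 + 1   → row F = row D − 1·row E = (1, −9, 26)   [check: −9·127 + 26·44 = 1]
  4 = 4·1 + 0   → remainder 0, stop. gcd = 1 (last nonzero row F).
The gcd is 1, so 44 is invertible mod 127. The last nonzero row gives −9·127 + 26·44 = 1, so t = 26. So 44^(−1) ≡ 26 (mod 127). Verify: 44 · 26 = 1144 ≡ 1 (mod 127). ✓

Final answer: 44^(−1) ≡ 26 (mod 127)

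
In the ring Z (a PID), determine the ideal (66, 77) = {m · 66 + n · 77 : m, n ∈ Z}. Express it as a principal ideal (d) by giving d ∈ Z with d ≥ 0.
(66, 77) = (11); d = 11

In the PID Z, (a, b) is generated by gcd(a, b). Compute gcd(77, 66) with the extended Euclidean algorithm, tracking rows (r, s, t) with s·77 + t·66 = r:
  row A: (77, 1, 0)   [1·77 + 0·66 = 77]
  row B: (66, 0, 1)   [0·77 + 1·66 = 66]
  77 = 1·66 + 11   → row C = row A − 1·row B = (11, 1, −1)   [check: 1·77 − 1·66 = 11]
  66 = 6·11 + 0   → remainder 0, stop. gcd = 11 (last nonzero row C).
So gcd(66, 77) = 11, with Bézout identity 1·77 − 1·66 = 11. Containment (⊇): the Bézout identity exhibits 11 as an element of (66, 77), giving (11) ⊆ (66, 77). Containment (⊆): since 11 | 66 and 11 | 77 (66 = 11·6, 77 = 11·7), every Z-linear combination of 66 and 77 is divisible by 11, so (66, 77) ⊆ (11). Therefore (66, 77) = (11), d = 11.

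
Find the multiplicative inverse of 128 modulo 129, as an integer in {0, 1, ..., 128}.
Apply the extended Euclidean algorithm to (129, 128), tracking rows (r, s, t) with s·129 + t·128 = r. Each division r_prev = q·r_cur + r_new produces the new row as (previous row) − q·(current row):
  row A: (129, 1, 0)   [1·129 + 0·128 = 129]
  row B: (128, 0, 1)   [0·129 + 1·128 = 128]
  129 = 1·128 + 1   → row C = row A − 1·row B = (1, 1, −1)   [check: 1·129 − 1·128 = 1]
  128 = 128·1 + 0   → remainder 0, stop. gcd = 1 (last nonzero row C).
The gcd is 1, so 128 is invertible mod 129. The last nonzero row gives 1·129 − 1·128 = 1, so t = −1. So 128^(−1) ≡ −1 ≡ 128 (mod 129). Verify: 128 · 128 = 16384 ≡ 1 (mod 129). ✓

Final answer: 128^(−1) ≡ 128 (mod 129)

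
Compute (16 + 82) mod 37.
Reduce the summands first: 82 ≡ 8 (mod 37), so 16 + 82 ≡ 16 + 8 (mod 37). 16 + 8 = 24; 24 = 0·37 + 24, so (16 + 82) mod 37 = 24.

Final answer: 24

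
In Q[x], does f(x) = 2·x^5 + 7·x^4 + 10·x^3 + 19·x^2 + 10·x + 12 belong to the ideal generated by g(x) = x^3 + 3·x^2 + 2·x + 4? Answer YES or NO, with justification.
In Q[x] the ideal (g) consists of all multiples of g, so f ∈ (g) iff g | f, i.e. iff the remainder of f on division by g is 0. Divide f by g (g is monic, so eliminate the leading term of the running remainder at each step):
  leading term 2·x^5: subtract (2·x^2)·g(x) = 2·x^5 + 6·x^4 + 4·x^3 + 8·x^2, leaving x^4 + 6·x^3 + 11·x^2 + 10·x + 12
  leading term x^4: subtract (x)·g(x) = x^4 + 3·x^3 + 2·x^2 + 4·x, leaving 3·x^3 + 9·x^2 + 6·x + 12
  leading term 3·x^3: subtract (3)·g(x) = 3·x^3 + 9·x^2 + 6·x + 12, leaving 0
The remainder is 0, so f(x) = g(x) · h(x) with h(x) = 2·x^2 + x + 3. Hence g | f, i.e. f ∈ (g).

Final answer: YES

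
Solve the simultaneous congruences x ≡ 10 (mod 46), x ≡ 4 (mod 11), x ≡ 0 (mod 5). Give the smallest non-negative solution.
x ≡ 1390 (mod 2530); the representative in [0, 2530) is 1390

The moduli 46, 11, 5 are pairwise coprime, so by the CRT there is a unique solution mod 46·11·5 = 2530.
Solve by successive substitution. Start with x ≡ 10 (mod 46).
  Combine with x ≡ 4 (mod 11): write x = 10 + 46·t and require 10 + 46·t ≡ 4 (mod 11), i.e. 46·t ≡ 4 − 10 ≡ 5 (mod 11). Since 46^(−1) ≡ 6 (mod 11) (46 ≡ 2 (mod 11)), t ≡ 6·5 ≡ 8 (mod 11). So x ≡ 10 + 46·8 = 378 (mod 506).
  Combine with x ≡ 0 (mod 5): write x = 378 + 506·t and require 378 + 506·t ≡ 0 (mod 5), i.e. 506·t ≡ 0 − 378 ≡ 2 (mod 5). Since 506^(−1) ≡ 1 (mod 5) (506 ≡ 1 (mod 5)), t ≡ 1·2 ≡ 2 (mod 5). So x ≡ 378 + 506·2 = 1390 (mod 2530).
Unique solution in [0, 2530): x = 1390.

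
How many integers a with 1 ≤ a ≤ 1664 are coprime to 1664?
768

The number of a ∈ {1, ..., 1664} with gcd(a, 1664) = 1 is by definition Euler's totient φ(1664). φ is multiplicative, with φ(p^e) = p^e − p^(e−1). Factorise 1664 = 2^7 · 13. Then
  φ(1664) = (2^7 − 2^6) · (13 − 1) = 64 · 12 = 768.
So there are 768 such integers.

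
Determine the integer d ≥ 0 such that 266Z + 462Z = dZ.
In the PID Z, (a, b) is generated by gcd(a, b). Compute gcd(462, 266) with the extended Euclidean algorithm, tracking rows (r, s, t) with s·462 + t·266 = r:
  row A: (462, 1, 0)   [1·462 + 0·266 = 462]
  row B: (266, 0, 1)   [0·462 + 1·266 = 266]
  462 = 1·266 + 196   → row C = row A − 1·row B = (196, 1, −1)   [check: 1·462 − 1·266 = 196]
  266 = 1·196 + 70   → row D = row B − 1·row C = (70, −1, 2)   [check: −1·462 + 2·266 = 70]
  196 = 2·70 + 56   → row E = row C − 2·row D = (56, 3, −5)   [check: 3·462 − 5·266 = 56]
  70 = 1·56 + 14   → row F = row D − 1·row E = (14, −4, 7)   [check: −4·462 + 7·266 = 14]
  56 = 4·14 + 0   → remainder 0, stop. gcd = 14 (last nonzero row F).
So gcd(266, 462) = 14, with Bézout identity −4·462 + 7·266 = 14. Containment (⊇): the Bézout identity exhibits 14 as an element of (266, 462), giving (14) ⊆ (266, 462). Containment (⊆): since 14 | 266 and 14 | 462 (266 = 14·19, 462 = 14·33), every Z-linear combination of 266 and 462 is divisible by 14, so (266, 462) ⊆ (14). Therefore (266, 462) = (14), d = 14.

Final answer: (266, 462) = (14); d = 14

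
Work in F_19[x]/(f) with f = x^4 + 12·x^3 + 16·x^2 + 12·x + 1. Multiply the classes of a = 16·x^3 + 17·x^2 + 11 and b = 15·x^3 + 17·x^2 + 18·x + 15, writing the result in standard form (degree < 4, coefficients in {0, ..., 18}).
a · b ≡ 17·x^3 + 16·x^2 + 16·x + 6 (mod f(x))

Multiply as integer polynomials: a · b = 240·x^6 + 527·x^5 + 577·x^4 + 711·x^3 + 442·x^2 + 198·x + 165. Reducing coefficients mod 19: a · b ≡ 12·x^6 + 14·x^5 + 7·x^4 + 8·x^3 + 5·x^2 + 8·x + 13. Now divide by f(x) = x^4 + 12·x^3 + 16·x^2 + 12·x + 1 in F_19[x], eliminating the leading term at each step:
  leading term 12·x^6: subtract (12·x^2)·f(x) = 12·x^6 + 11·x^5 + 2·x^4 + 11·x^3 + 12·x^2, leaving 3·x^5 + 5·x^4 + 16·x^3 + 12·x^2 + 8·x + 13 (coefficients mod 19)
  leading term 3·x^5: subtract (3·x)·f(x) = 3·x^5 + 17·x^4 + 10·x^3 + 17·x^2 + 3·x, leaving 7·x^4 + 6·x^3 + 14·x^2 + 5·x + 13 (coefficients mod 19)
  leading term 7·x^4: subtract (7)·f(x) = 7·x^4 + 8·x^3 + 17·x^2 + 8·x + 7, leaving 17·x^3 + 16·x^2 + 16·x + 6 (coefficients mod 19)
The degree is now < 4, so this is the remainder. Hence a · b ≡ 17·x^3 + 16·x^2 + 16·x + 6 in F_19[x]/(f).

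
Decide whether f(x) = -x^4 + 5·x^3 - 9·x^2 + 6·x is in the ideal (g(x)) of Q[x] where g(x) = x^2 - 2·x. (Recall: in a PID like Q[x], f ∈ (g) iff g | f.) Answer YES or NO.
YES

In Q[x] the ideal (g) consists of all multiples of g, so f ∈ (g) iff g | f, i.e. iff the remainder of f on division by g is 0. Divide f by g (g is monic, so eliminate the leading term of the running remainder at each step):
  leading term -x^4: subtract (-x^2)·g(x) = -x^4 + 2·x^3, leaving 3·x^3 - 9·x^2 + 6·x
  leading term 3·x^3: subtract (3·x)·g(x) = 3·x^3 - 6·x^2, leaving -3·x^2 + 6·x
  leading term -3·x^2: subtract (-3)·g(x) = -3·x^2 + 6·x, leaving 0
The remainder is 0, so f(x) = g(x) · h(x) with h(x) = -x^2 + 3·x - 3. Hence g | f, i.e. f ∈ (g).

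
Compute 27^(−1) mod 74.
Apply the extended Euclidean algorithm to (74, 27), tracking rows (r, s, t) with s·74 + t·27 = r. Each division r_prev = q·r_cur + r_new produces the new row as (previous row) − q·(current row):
  row A: (74, 1, 0)   [1·74 + 0·27 = 74]
  row B: (27, 0, 1)   [0·74 + 1·27 = 27]
  74 = 2·27 + 20   → row C = row A − 2·row B = (20, 1, −2)   [check: 1·74 − 2·27 = 20]
  27 = 1·20 + 7   → row D = row B − 1·row C = (7, −1, 3)   [check: −1·74 + 3·27 = 7]
  20 = 2·7 + 6   → row E = row C − 2·row D = (6, 3, −8)   [check: 3·74 − 8·27 = 6]
  7 = 1·6 + 1   → row F = row D − 1·row E = (1, −4, 11)   [check: −4·74 + 11·27 = 1]
  6 = 6·1 + 0   → remainder 0, stop. gcd = 1 (last nonzero row F).
The gcd is 1, so 27 is invertible mod 74. The last nonzero row gives −4·74 + 11·27 = 1, so t = 11. So 27^(−1) ≡ 11 (mod 74). Verify: 27 · 11 = 297 ≡ 1 (mod 74). ✓

Final answer: 27^(−1) ≡ 11 (mod 74)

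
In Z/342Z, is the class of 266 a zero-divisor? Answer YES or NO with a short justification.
YES

gcd(266, 342) = 38 > 1, so 266 is not a unit in Z/342Z. In Z/nZ every nonzero non-unit is a zero-divisor: explicitly, take b = 342/gcd = 9 ≠ 0 (mod 342); then 266·9 = 2394 = 7·342, i.e. 266·9 ≡ 0 (mod 342). So 266 is a zero-divisor.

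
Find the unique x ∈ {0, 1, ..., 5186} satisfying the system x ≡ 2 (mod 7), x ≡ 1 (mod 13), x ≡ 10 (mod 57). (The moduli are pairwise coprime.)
The moduli 7, 13, 57 are pairwise coprime, so by the CRT there is a unique solution mod 7·13·57 = 5187.
Solve by successive substitution. Start with x ≡ 2 (mod 7).
  Combine with x ≡ 1 (mod 13): write x = 2 + 7·t and require 2 + 7·t ≡ 1 (mod 13), i.e. 7·t ≡ 1 − 2 ≡ 12 (mod 13). Since 7^(−1) ≡ 2 (mod 13), t ≡ 2·12 ≡ 11 (mod 13). So x ≡ 2 + 7·11 = 79 (mod 91).
  Combine with x ≡ 10 (mod 57): write x = 79 + 91·t and require 79 + 91·t ≡ 10 (mod 57), i.e. 91·t ≡ 10 − 79 ≡ 45 (mod 57). Since 91^(−1) ≡ 52 (mod 57) (91 ≡ 34 (mod 57)), t ≡ 52·45 ≡ 3 (mod 57). So x ≡ 79 + 91·3 = 352 (mod 5187).
Unique solution in [0, 5187): x = 352.

Final answer: x ≡ 352 (mod 5187); the representative in [0, 5187) is 352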